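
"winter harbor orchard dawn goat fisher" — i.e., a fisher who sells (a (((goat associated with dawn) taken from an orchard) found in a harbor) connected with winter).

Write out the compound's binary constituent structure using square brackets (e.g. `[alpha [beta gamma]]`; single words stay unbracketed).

[[winter [harbor [orchard [dawn goat]]]] fisher]

The outermost head in the paraphrase is "fisher", modified by "winter harbor orchard dawn goat".
Inside "winter harbor orchard dawn goat": head "goat" (specifically "harbor orchard dawn goat"), modifier "winter".
Inside "harbor orchard dawn goat": head "goat" (specifically "orchard dawn goat"), modifier "harbor".
Inside "orchard dawn goat": head "goat" (specifically "dawn goat"), modifier "orchard".
Inside "dawn goat": head "goat", modifier "dawn".
Assembled: [[winter [harbor [orchard [dawn goat]]]] fisher].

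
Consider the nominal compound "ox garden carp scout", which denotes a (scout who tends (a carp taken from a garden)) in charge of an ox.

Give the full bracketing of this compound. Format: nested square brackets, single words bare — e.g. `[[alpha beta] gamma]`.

[ox [[garden carp] scout]]

At the top level: head "scout" (specifically "garden carp scout"); modifier "ox".
Within "garden carp scout", the head is "scout" and the modifier is "garden carp".
Within "garden carp", the head is "carp" and the modifier is "garden".
Assembled: [ox [[garden carp] scout]].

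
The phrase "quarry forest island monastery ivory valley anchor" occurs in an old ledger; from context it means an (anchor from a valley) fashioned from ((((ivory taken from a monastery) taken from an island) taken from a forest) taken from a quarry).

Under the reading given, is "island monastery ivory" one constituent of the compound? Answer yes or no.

yes

The paraphrase groups the words so that "island monastery ivory" is one unit: it corresponds to a single parenthesized sub-phrase.
The full structure is [[quarry [forest [island [monastery ivory]]]] [valley anchor]], in which [island monastery ivory] is a constituent.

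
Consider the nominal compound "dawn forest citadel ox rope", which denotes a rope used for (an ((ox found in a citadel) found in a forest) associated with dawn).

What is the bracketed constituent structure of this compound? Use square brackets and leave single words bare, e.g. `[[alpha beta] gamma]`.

The outermost head in the paraphrase is "rope", modified by "dawn forest citadel ox".
Within "dawn forest citadel ox", the head is "ox" (specifically "forest citadel ox") and the modifier is "dawn".
Within "forest citadel ox", the head is "ox" (specifically "citadel ox") and the modifier is "forest".
Within "citadel ox", the head is "ox" and the modifier is "citadel".
Assembled: [[dawn [forest [citadel ox]]] rope].

[[dawn [forest [citadel ox]]] rope]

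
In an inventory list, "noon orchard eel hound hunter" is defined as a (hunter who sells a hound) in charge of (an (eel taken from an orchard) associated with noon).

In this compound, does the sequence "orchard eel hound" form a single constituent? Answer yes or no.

The top-level split is [noon orchard eel] [hound hunter]; the full structure is [[noon [orchard eel]] [hound hunter]].
"orchard eel hound" straddles a constituent boundary, so it is not a single unit.

no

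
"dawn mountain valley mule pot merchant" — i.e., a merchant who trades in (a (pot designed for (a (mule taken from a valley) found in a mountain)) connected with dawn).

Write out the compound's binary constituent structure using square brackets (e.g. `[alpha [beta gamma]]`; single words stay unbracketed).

The outermost head in the paraphrase is "merchant", modified by "dawn mountain valley mule pot".
Inside "dawn mountain valley mule pot": head "pot" (specifically "mountain valley mule pot"), modifier "dawn".
Inside "mountain valley mule pot": head "pot", modifier "mountain valley mule".
Inside "mountain valley mule": head "mule" (specifically "valley mule"), modifier "mountain".
Inside "valley mule": head "mule", modifier "valley".
Assembled: [[dawn [[mountain [valley mule]] pot]] merchant].

[[dawn [[mountain [valley mule]] pot]] merchant]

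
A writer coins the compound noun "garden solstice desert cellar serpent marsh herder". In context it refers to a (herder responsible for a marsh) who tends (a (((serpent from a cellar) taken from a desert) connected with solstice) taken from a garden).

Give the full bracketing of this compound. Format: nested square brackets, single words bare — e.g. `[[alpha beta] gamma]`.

At the top level: head "herder" (specifically "marsh herder"); modifier "garden solstice desert cellar serpent".
Within "garden solstice desert cellar serpent", the head is "serpent" (specifically "solstice desert cellar serpent") and the modifier is "garden".
Within "solstice desert cellar serpent", the head is "serpent" (specifically "desert cellar serpent") and the modifier is "solstice".
Within "desert cellar serpent", the head is "serpent" (specifically "cellar serpent") and the modifier is "desert".
Within "cellar serpent", the head is "serpent" and the modifier is "cellar".
Within "marsh herder", the head is "herder" and the modifier is "marsh".
Assembled: [[garden [solstice [desert [cellar serpent]]]] [marsh herder]].

[[garden [solstice [desert [cellar serpent]]]] [marsh herder]]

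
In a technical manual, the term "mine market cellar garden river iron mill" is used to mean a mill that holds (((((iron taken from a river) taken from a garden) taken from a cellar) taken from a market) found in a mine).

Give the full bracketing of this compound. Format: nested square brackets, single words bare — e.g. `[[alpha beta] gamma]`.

At the top level: head "mill"; modifier "mine market cellar garden river iron".
Inside "mine market cellar garden river iron": head "iron" (specifically "market cellar garden river iron"), modifier "mine".
Inside "market cellar garden river iron": head "iron" (specifically "cellar garden river iron"), modifier "market".
Inside "cellar garden river iron": head "iron" (specifically "garden river iron"), modifier "cellar".
Inside "garden river iron": head "iron" (specifically "river iron"), modifier "garden".
Inside "river iron": head "iron", modifier "river".
So the structure is [[mine [market [cellar [garden [river iron]]]]] mill].

[[mine [market [cellar [garden [river iron]]]]] mill]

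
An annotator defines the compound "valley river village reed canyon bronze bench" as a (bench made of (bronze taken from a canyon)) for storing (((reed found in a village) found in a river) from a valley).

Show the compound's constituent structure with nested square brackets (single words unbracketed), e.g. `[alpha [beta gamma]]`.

[[valley [river [village reed]]] [[canyon bronze] bench]]

At the top level: head "bench" (specifically "canyon bronze bench"); modifier "valley river village reed".
Inside "valley river village reed": head "reed" (specifically "river village reed"), modifier "valley".
Inside "river village reed": head "reed" (specifically "village reed"), modifier "river".
Inside "village reed": head "reed", modifier "village".
Inside "canyon bronze bench": head "bench", modifier "canyon bronze".
Inside "canyon bronze": head "bronze", modifier "canyon".
Assembled: [[valley [river [village reed]]] [[canyon bronze] bench]].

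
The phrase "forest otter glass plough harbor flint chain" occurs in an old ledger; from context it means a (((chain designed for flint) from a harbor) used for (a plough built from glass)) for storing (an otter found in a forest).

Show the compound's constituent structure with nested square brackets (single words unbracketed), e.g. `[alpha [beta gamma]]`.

Whole compound: head "chain" (specifically "glass plough harbor flint chain"), modifier "forest otter".
Inside "forest otter": head "otter", modifier "forest".
Inside "glass plough harbor flint chain": head "chain" (specifically "harbor flint chain"), modifier "glass plough".
Inside "glass plough": head "plough", modifier "glass".
Inside "harbor flint chain": head "chain" (specifically "flint chain"), modifier "harbor".
Inside "flint chain": head "chain", modifier "flint".
Putting it together: [[forest otter] [[glass plough] [harbor [flint chain]]]].

[[forest otter] [[glass plough] [harbor [flint chain]]]]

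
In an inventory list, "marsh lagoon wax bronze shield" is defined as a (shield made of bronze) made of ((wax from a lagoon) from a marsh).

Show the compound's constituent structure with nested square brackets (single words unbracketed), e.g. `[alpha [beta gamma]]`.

At the top level: head "shield" (specifically "bronze shield"); modifier "marsh lagoon wax".
Within "marsh lagoon wax", the head is "wax" (specifically "lagoon wax") and the modifier is "marsh".
Within "lagoon wax", the head is "wax" and the modifier is "lagoon".
Within "bronze shield", the head is "shield" and the modifier is "bronze".
Assembled: [[marsh [lagoon wax]] [bronze shield]].

[[marsh [lagoon wax]] [bronze shield]]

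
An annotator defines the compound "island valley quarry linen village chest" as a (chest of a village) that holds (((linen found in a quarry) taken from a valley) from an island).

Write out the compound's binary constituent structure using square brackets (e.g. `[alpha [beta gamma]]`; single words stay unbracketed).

[[island [valley [quarry linen]]] [village chest]]

Whole compound: head "chest" (specifically "village chest"), modifier "island valley quarry linen".
Inside "island valley quarry linen": head "linen" (specifically "valley quarry linen"), modifier "island".
Inside "valley quarry linen": head "linen" (specifically "quarry linen"), modifier "valley".
Inside "quarry linen": head "linen", modifier "quarry".
Inside "village chest": head "chest", modifier "village".
Putting it together: [[island [valley [quarry linen]]] [village chest]].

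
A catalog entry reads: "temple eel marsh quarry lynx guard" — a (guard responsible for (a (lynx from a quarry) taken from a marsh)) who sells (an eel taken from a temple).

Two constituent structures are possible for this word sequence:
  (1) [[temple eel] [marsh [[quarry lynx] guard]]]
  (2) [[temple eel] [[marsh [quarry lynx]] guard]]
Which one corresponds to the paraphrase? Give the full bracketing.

The paraphrase's head is the "guard" part ("marsh quarry lynx guard"); its modifier is "temple eel".
That top-level split, carried through the inner groups, gives [[temple eel] [[marsh [quarry lynx]] guard]].

[[temple eel] [[marsh [quarry lynx]] guard]]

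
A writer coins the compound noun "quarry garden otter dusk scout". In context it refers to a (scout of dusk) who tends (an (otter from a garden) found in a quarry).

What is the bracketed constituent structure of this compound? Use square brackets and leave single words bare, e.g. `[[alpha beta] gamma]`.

The outermost head in the paraphrase is "scout" (specifically "dusk scout"), modified by "quarry garden otter".
"quarry garden otter" → head "otter" (specifically "garden otter"), modifier "quarry".
"garden otter" → head "otter", modifier "garden".
"dusk scout" → head "scout", modifier "dusk".
Putting it together: [[quarry [garden otter]] [dusk scout]].

[[quarry [garden otter]] [dusk scout]]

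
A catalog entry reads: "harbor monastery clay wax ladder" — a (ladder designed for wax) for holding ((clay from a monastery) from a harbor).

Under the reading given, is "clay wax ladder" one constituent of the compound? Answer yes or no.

The top-level split is [harbor monastery clay] [wax ladder]; the full structure is [[harbor [monastery clay]] [wax ladder]].
"clay wax ladder" straddles a constituent boundary, so it is not a single unit.

no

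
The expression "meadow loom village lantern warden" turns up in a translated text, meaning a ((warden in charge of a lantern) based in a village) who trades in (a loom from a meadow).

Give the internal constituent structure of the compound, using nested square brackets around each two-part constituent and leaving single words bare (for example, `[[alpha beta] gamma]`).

The outermost head in the paraphrase is "warden" (specifically "village lantern warden"), modified by "meadow loom".
Within "meadow loom", the head is "loom" and the modifier is "meadow".
Within "village lantern warden", the head is "warden" (specifically "lantern warden") and the modifier is "village".
Within "lantern warden", the head is "warden" and the modifier is "lantern".
Putting it together: [[meadow loom] [village [lantern warden]]].

[[meadow loom] [village [lantern warden]]]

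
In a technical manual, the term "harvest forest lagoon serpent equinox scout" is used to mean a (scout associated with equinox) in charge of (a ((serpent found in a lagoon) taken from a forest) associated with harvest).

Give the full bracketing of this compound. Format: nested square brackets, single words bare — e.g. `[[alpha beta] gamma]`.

[[harvest [forest [lagoon serpent]]] [equinox scout]]

At the top level: head "scout" (specifically "equinox scout"); modifier "harvest forest lagoon serpent".
Within "harvest forest lagoon serpent", the head is "serpent" (specifically "forest lagoon serpent") and the modifier is "harvest".
Within "forest lagoon serpent", the head is "serpent" (specifically "lagoon serpent") and the modifier is "forest".
Within "lagoon serpent", the head is "serpent" and the modifier is "lagoon".
Within "equinox scout", the head is "scout" and the modifier is "equinox".
Putting it together: [[harvest [forest [lagoon serpent]]] [equinox scout]].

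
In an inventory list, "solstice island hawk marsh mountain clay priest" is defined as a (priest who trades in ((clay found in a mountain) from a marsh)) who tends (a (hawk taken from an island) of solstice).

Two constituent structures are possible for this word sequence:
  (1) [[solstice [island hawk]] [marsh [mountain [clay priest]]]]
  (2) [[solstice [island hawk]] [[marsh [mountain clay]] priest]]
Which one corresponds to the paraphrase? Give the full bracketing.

[[solstice [island hawk]] [[marsh [mountain clay]] priest]]

The paraphrase's head is the "priest" part ("marsh mountain clay priest"); its modifier is "solstice island hawk".
That top-level split, carried through the inner groups, gives [[solstice [island hawk]] [[marsh [mountain clay]] priest]].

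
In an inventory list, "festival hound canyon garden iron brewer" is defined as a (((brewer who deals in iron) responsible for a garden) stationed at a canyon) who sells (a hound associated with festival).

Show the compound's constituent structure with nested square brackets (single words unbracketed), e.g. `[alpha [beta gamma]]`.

[[festival hound] [canyon [garden [iron brewer]]]]

Overall it is a kind of brewer (specifically "canyon garden iron brewer"); the modifier is "festival hound".
Inside "festival hound": head "hound", modifier "festival".
Inside "canyon garden iron brewer": head "brewer" (specifically "garden iron brewer"), modifier "canyon".
Inside "garden iron brewer": head "brewer" (specifically "iron brewer"), modifier "garden".
Inside "iron brewer": head "brewer", modifier "iron".
So the structure is [[festival hound] [canyon [garden [iron brewer]]]].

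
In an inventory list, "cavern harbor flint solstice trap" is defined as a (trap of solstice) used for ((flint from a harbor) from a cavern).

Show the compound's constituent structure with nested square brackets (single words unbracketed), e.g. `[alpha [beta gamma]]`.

Whole compound: head "trap" (specifically "solstice trap"), modifier "cavern harbor flint".
"cavern harbor flint" → head "flint" (specifically "harbor flint"), modifier "cavern".
"harbor flint" → head "flint", modifier "harbor".
"solstice trap" → head "trap", modifier "solstice".
Assembled: [[cavern [harbor flint]] [solstice trap]].

[[cavern [harbor flint]] [solstice trap]]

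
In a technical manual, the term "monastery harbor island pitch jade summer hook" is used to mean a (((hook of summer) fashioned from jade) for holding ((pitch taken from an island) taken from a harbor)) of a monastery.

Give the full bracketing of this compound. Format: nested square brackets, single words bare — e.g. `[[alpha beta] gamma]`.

The outermost head in the paraphrase is "hook" (specifically "harbor island pitch jade summer hook"), modified by "monastery".
Within "harbor island pitch jade summer hook", the head is "hook" (specifically "jade summer hook") and the modifier is "harbor island pitch".
Within "harbor island pitch", the head is "pitch" (specifically "island pitch") and the modifier is "harbor".
Within "island pitch", the head is "pitch" and the modifier is "island".
Within "jade summer hook", the head is "hook" (specifically "summer hook") and the modifier is "jade".
Within "summer hook", the head is "hook" and the modifier is "summer".
Assembled: [monastery [[harbor [island pitch]] [jade [summer hook]]]].

[monastery [[harbor [island pitch]] [jade [summer hook]]]]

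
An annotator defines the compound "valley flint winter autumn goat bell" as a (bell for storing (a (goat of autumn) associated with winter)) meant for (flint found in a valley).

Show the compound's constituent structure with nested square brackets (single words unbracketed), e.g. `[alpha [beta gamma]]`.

Whole compound: head "bell" (specifically "winter autumn goat bell"), modifier "valley flint".
Inside "valley flint": head "flint", modifier "valley".
Inside "winter autumn goat bell": head "bell", modifier "winter autumn goat".
Inside "winter autumn goat": head "goat" (specifically "autumn goat"), modifier "winter".
Inside "autumn goat": head "goat", modifier "autumn".
Putting it together: [[valley flint] [[winter [autumn goat]] bell]].

[[valley flint] [[winter [autumn goat]] bell]]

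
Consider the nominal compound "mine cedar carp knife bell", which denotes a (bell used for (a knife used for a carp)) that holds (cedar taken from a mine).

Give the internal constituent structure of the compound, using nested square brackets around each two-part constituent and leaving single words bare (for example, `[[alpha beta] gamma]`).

Overall it is a kind of bell (specifically "carp knife bell"); the modifier is "mine cedar".
Inside "mine cedar": head "cedar", modifier "mine".
Inside "carp knife bell": head "bell", modifier "carp knife".
Inside "carp knife": head "knife", modifier "carp".
So the structure is [[mine cedar] [[carp knife] bell]].

[[mine cedar] [[carp knife] bell]]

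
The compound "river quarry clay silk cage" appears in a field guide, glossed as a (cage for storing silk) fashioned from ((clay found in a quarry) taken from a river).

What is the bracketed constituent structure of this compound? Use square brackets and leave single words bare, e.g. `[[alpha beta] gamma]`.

[[river [quarry clay]] [silk cage]]

Overall it is a kind of cage (specifically "silk cage"); the modifier is "river quarry clay".
Inside "river quarry clay": head "clay" (specifically "quarry clay"), modifier "river".
Inside "quarry clay": head "clay", modifier "quarry".
Inside "silk cage": head "cage", modifier "silk".
Assembled: [[river [quarry clay]] [silk cage]].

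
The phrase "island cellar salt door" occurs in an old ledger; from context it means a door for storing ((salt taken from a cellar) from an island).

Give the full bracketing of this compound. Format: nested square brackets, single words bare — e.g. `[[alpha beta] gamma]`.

Whole compound: head "door", modifier "island cellar salt".
"island cellar salt" → head "salt" (specifically "cellar salt"), modifier "island".
"cellar salt" → head "salt", modifier "cellar".
Assembled: [[island [cellar salt]] door].

[[island [cellar salt]] door]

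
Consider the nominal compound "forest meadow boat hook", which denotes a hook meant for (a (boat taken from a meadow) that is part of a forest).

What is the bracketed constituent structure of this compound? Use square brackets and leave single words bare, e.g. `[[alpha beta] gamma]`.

At the top level: head "hook"; modifier "forest meadow boat".
"forest meadow boat" → head "boat" (specifically "meadow boat"), modifier "forest".
"meadow boat" → head "boat", modifier "meadow".
So the structure is [[forest [meadow boat]] hook].

[[forest [meadow boat]] hook]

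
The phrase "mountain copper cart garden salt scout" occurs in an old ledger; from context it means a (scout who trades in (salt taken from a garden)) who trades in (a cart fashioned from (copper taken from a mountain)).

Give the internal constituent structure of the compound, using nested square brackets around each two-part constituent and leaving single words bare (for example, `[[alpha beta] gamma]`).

[[[mountain copper] cart] [[garden salt] scout]]

At the top level: head "scout" (specifically "garden salt scout"); modifier "mountain copper cart".
"mountain copper cart" → head "cart", modifier "mountain copper".
"mountain copper" → head "copper", modifier "mountain".
"garden salt scout" → head "scout", modifier "garden salt".
"garden salt" → head "salt", modifier "garden".
Putting it together: [[[mountain copper] cart] [[garden salt] scout]].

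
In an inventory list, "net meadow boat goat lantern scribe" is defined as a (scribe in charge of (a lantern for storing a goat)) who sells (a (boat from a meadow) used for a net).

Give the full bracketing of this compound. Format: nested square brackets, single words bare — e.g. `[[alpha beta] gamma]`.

[[net [meadow boat]] [[goat lantern] scribe]]

The outermost head in the paraphrase is "scribe" (specifically "goat lantern scribe"), modified by "net meadow boat".
"net meadow boat" → head "boat" (specifically "meadow boat"), modifier "net".
"meadow boat" → head "boat", modifier "meadow".
"goat lantern scribe" → head "scribe", modifier "goat lantern".
"goat lantern" → head "lantern", modifier "goat".
So the structure is [[net [meadow boat]] [[goat lantern] scribe]].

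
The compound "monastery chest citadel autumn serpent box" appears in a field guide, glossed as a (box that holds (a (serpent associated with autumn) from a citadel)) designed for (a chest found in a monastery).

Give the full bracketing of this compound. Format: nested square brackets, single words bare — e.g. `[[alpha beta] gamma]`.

[[monastery chest] [[citadel [autumn serpent]] box]]

The outermost head in the paraphrase is "box" (specifically "citadel autumn serpent box"), modified by "monastery chest".
Within "monastery chest", the head is "chest" and the modifier is "monastery".
Within "citadel autumn serpent box", the head is "box" and the modifier is "citadel autumn serpent".
Within "citadel autumn serpent", the head is "serpent" (specifically "autumn serpent") and the modifier is "citadel".
Within "autumn serpent", the head is "serpent" and the modifier is "autumn".
Putting it together: [[monastery chest] [[citadel [autumn serpent]] box]].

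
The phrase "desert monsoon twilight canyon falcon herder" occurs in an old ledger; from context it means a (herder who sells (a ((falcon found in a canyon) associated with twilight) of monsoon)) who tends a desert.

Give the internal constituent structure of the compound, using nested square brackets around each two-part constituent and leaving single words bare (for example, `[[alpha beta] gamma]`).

[desert [[monsoon [twilight [canyon falcon]]] herder]]

The outermost head in the paraphrase is "herder" (specifically "monsoon twilight canyon falcon herder"), modified by "desert".
"monsoon twilight canyon falcon herder" → head "herder", modifier "monsoon twilight canyon falcon".
"monsoon twilight canyon falcon" → head "falcon" (specifically "twilight canyon falcon"), modifier "monsoon".
"twilight canyon falcon" → head "falcon" (specifically "canyon falcon"), modifier "twilight".
"canyon falcon" → head "falcon", modifier "canyon".
So the structure is [desert [[monsoon [twilight [canyon falcon]]] herder]].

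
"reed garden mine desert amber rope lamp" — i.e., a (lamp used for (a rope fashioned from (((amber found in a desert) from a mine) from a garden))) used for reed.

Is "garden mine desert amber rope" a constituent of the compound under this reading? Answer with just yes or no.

The paraphrase groups the words so that "garden mine desert amber rope" is one unit: it corresponds to a single parenthesized sub-phrase.
The full structure is [reed [[[garden [mine [desert amber]]] rope] lamp]], in which [garden mine desert amber rope] is a constituent.

yes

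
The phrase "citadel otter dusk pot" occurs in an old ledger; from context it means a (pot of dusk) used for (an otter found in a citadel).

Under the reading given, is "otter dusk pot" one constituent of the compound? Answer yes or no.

The top-level split is [citadel otter] [dusk pot]; the full structure is [[citadel otter] [dusk pot]].
"otter dusk pot" straddles a constituent boundary, so it is not a single unit.

no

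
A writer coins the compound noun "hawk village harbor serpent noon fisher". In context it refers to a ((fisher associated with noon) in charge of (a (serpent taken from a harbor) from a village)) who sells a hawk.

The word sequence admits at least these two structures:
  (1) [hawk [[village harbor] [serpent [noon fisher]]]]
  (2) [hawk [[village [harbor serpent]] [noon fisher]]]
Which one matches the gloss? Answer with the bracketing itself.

[hawk [[village [harbor serpent]] [noon fisher]]]

The paraphrase's head is the "fisher" part ("village harbor serpent noon fisher"); its modifier is "hawk".
That top-level split, carried through the inner groups, gives [hawk [[village [harbor serpent]] [noon fisher]]].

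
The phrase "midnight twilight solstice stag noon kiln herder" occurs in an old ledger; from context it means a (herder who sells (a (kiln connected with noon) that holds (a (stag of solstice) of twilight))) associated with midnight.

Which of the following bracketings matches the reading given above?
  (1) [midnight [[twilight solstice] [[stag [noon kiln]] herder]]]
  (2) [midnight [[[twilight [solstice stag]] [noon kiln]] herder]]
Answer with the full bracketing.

The paraphrase's head is the "herder" part ("twilight solstice stag noon kiln herder"); its modifier is "midnight".
That top-level split, carried through the inner groups, gives [midnight [[[twilight [solstice stag]] [noon kiln]] herder]].

[midnight [[[twilight [solstice stag]] [noon kiln]] herder]]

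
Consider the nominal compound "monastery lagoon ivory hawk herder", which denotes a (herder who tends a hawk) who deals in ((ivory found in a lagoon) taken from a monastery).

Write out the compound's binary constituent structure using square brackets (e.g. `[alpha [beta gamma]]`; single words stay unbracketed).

[[monastery [lagoon ivory]] [hawk herder]]

Overall it is a kind of herder (specifically "hawk herder"); the modifier is "monastery lagoon ivory".
Within "monastery lagoon ivory", the head is "ivory" (specifically "lagoon ivory") and the modifier is "monastery".
Within "lagoon ivory", the head is "ivory" and the modifier is "lagoon".
Within "hawk herder", the head is "herder" and the modifier is "hawk".
Putting it together: [[monastery [lagoon ivory]] [hawk herder]].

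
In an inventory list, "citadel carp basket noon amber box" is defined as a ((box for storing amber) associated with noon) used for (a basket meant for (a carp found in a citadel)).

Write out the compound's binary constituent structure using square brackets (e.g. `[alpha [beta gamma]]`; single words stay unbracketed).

The outermost head in the paraphrase is "box" (specifically "noon amber box"), modified by "citadel carp basket".
Within "citadel carp basket", the head is "basket" and the modifier is "citadel carp".
Within "citadel carp", the head is "carp" and the modifier is "citadel".
Within "noon amber box", the head is "box" (specifically "amber box") and the modifier is "noon".
Within "amber box", the head is "box" and the modifier is "amber".
Putting it together: [[[citadel carp] basket] [noon [amber box]]].

[[[citadel carp] basket] [noon [amber box]]]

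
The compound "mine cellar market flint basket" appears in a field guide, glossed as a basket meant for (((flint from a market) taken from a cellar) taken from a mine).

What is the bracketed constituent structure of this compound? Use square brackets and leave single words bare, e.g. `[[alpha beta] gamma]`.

[[mine [cellar [market flint]]] basket]

Whole compound: head "basket", modifier "mine cellar market flint".
Within "mine cellar market flint", the head is "flint" (specifically "cellar market flint") and the modifier is "mine".
Within "cellar market flint", the head is "flint" (specifically "market flint") and the modifier is "cellar".
Within "market flint", the head is "flint" and the modifier is "market".
So the structure is [[mine [cellar [market flint]]] basket].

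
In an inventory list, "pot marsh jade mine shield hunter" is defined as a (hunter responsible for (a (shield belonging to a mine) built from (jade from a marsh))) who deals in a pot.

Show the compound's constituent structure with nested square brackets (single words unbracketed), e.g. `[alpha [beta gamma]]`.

Whole compound: head "hunter" (specifically "marsh jade mine shield hunter"), modifier "pot".
Within "marsh jade mine shield hunter", the head is "hunter" and the modifier is "marsh jade mine shield".
Within "marsh jade mine shield", the head is "shield" (specifically "mine shield") and the modifier is "marsh jade".
Within "marsh jade", the head is "jade" and the modifier is "marsh".
Within "mine shield", the head is "shield" and the modifier is "mine".
Putting it together: [pot [[[marsh jade] [mine shield]] hunter]].

[pot [[[marsh jade] [mine shield]] hunter]]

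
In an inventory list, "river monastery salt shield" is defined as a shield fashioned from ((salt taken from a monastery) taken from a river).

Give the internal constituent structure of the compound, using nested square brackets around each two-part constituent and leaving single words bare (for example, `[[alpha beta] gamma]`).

Whole compound: head "shield", modifier "river monastery salt".
Inside "river monastery salt": head "salt" (specifically "monastery salt"), modifier "river".
Inside "monastery salt": head "salt", modifier "monastery".
Assembled: [[river [monastery salt]] shield].

[[river [monastery salt]] shield]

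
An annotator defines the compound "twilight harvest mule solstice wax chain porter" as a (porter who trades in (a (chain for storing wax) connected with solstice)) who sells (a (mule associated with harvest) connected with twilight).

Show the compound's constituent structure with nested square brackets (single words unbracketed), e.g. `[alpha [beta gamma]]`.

Overall it is a kind of porter (specifically "solstice wax chain porter"); the modifier is "twilight harvest mule".
Within "twilight harvest mule", the head is "mule" (specifically "harvest mule") and the modifier is "twilight".
Within "harvest mule", the head is "mule" and the modifier is "harvest".
Within "solstice wax chain porter", the head is "porter" and the modifier is "solstice wax chain".
Within "solstice wax chain", the head is "chain" (specifically "wax chain") and the modifier is "solstice".
Within "wax chain", the head is "chain" and the modifier is "wax".
Assembled: [[twilight [harvest mule]] [[solstice [wax chain]] porter]].

[[twilight [harvest mule]] [[solstice [wax chain]] porter]]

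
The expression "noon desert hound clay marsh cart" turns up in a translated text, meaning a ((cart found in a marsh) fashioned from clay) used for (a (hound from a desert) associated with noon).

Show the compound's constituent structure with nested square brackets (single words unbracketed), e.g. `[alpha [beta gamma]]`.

Whole compound: head "cart" (specifically "clay marsh cart"), modifier "noon desert hound".
Within "noon desert hound", the head is "hound" (specifically "desert hound") and the modifier is "noon".
Within "desert hound", the head is "hound" and the modifier is "desert".
Within "clay marsh cart", the head is "cart" (specifically "marsh cart") and the modifier is "clay".
Within "marsh cart", the head is "cart" and the modifier is "marsh".
Assembled: [[noon [desert hound]] [clay [marsh cart]]].

[[noon [desert hound]] [clay [marsh cart]]]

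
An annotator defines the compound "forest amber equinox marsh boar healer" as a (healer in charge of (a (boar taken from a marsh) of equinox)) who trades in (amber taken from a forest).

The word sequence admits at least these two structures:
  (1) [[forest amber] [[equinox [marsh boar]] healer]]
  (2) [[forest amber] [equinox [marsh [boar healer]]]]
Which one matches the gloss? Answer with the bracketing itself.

[[forest amber] [[equinox [marsh boar]] healer]]

The paraphrase's head is the "healer" part ("equinox marsh boar healer"); its modifier is "forest amber".
That top-level split, carried through the inner groups, gives [[forest amber] [[equinox [marsh boar]] healer]].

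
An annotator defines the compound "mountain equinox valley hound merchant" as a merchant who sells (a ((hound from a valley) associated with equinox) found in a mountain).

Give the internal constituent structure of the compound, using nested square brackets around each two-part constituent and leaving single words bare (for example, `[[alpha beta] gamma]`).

Overall it is a kind of merchant; the modifier is "mountain equinox valley hound".
"mountain equinox valley hound" → head "hound" (specifically "equinox valley hound"), modifier "mountain".
"equinox valley hound" → head "hound" (specifically "valley hound"), modifier "equinox".
"valley hound" → head "hound", modifier "valley".
Assembled: [[mountain [equinox [valley hound]]] merchant].

[[mountain [equinox [valley hound]]] merchant]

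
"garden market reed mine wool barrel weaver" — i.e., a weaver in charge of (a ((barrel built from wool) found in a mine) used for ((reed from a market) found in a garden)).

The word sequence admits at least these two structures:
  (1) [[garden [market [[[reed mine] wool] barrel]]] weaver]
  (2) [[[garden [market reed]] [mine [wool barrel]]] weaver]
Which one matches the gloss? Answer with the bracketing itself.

[[[garden [market reed]] [mine [wool barrel]]] weaver]

The paraphrase's head is the "weaver" part ("weaver"); its modifier is "garden market reed mine wool barrel".
That top-level split, carried through the inner groups, gives [[[garden [market reed]] [mine [wool barrel]]] weaver].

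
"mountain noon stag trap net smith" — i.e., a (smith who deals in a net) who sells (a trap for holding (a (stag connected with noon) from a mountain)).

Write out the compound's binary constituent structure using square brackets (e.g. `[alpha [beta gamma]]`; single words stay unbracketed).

[[[mountain [noon stag]] trap] [net smith]]

The outermost head in the paraphrase is "smith" (specifically "net smith"), modified by "mountain noon stag trap".
Within "mountain noon stag trap", the head is "trap" and the modifier is "mountain noon stag".
Within "mountain noon stag", the head is "stag" (specifically "noon stag") and the modifier is "mountain".
Within "noon stag", the head is "stag" and the modifier is "noon".
Within "net smith", the head is "smith" and the modifier is "net".
So the structure is [[[mountain [noon stag]] trap] [net smith]].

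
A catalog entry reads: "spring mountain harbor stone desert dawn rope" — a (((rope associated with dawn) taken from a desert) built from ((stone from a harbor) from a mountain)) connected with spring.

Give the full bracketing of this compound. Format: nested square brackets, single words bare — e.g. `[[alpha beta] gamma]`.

Whole compound: head "rope" (specifically "mountain harbor stone desert dawn rope"), modifier "spring".
Within "mountain harbor stone desert dawn rope", the head is "rope" (specifically "desert dawn rope") and the modifier is "mountain harbor stone".
Within "mountain harbor stone", the head is "stone" (specifically "harbor stone") and the modifier is "mountain".
Within "harbor stone", the head is "stone" and the modifier is "harbor".
Within "desert dawn rope", the head is "rope" (specifically "dawn rope") and the modifier is "desert".
Within "dawn rope", the head is "rope" and the modifier is "dawn".
Putting it together: [spring [[mountain [harbor stone]] [desert [dawn rope]]]].

[spring [[mountain [harbor stone]] [desert [dawn rope]]]]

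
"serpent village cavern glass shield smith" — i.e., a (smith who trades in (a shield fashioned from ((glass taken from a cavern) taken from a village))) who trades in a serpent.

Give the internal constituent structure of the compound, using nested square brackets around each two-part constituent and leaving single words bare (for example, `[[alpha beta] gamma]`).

[serpent [[[village [cavern glass]] shield] smith]]

The outermost head in the paraphrase is "smith" (specifically "village cavern glass shield smith"), modified by "serpent".
Inside "village cavern glass shield smith": head "smith", modifier "village cavern glass shield".
Inside "village cavern glass shield": head "shield", modifier "village cavern glass".
Inside "village cavern glass": head "glass" (specifically "cavern glass"), modifier "village".
Inside "cavern glass": head "glass", modifier "cavern".
Assembled: [serpent [[[village [cavern glass]] shield] smith]].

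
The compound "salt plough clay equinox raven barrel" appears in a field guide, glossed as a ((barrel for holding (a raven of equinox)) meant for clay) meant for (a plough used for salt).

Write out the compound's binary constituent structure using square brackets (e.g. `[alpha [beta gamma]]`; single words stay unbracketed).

[[salt plough] [clay [[equinox raven] barrel]]]

At the top level: head "barrel" (specifically "clay equinox raven barrel"); modifier "salt plough".
"salt plough" → head "plough", modifier "salt".
"clay equinox raven barrel" → head "barrel" (specifically "equinox raven barrel"), modifier "clay".
"equinox raven barrel" → head "barrel", modifier "equinox raven".
"equinox raven" → head "raven", modifier "equinox".
So the structure is [[salt plough] [clay [[equinox raven] barrel]]].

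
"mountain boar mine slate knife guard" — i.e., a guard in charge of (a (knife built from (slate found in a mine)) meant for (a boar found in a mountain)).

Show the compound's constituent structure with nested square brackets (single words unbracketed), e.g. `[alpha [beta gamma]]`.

Whole compound: head "guard", modifier "mountain boar mine slate knife".
"mountain boar mine slate knife" → head "knife" (specifically "mine slate knife"), modifier "mountain boar".
"mountain boar" → head "boar", modifier "mountain".
"mine slate knife" → head "knife", modifier "mine slate".
"mine slate" → head "slate", modifier "mine".
So the structure is [[[mountain boar] [[mine slate] knife]] guard].

[[[mountain boar] [[mine slate] knife]] guard]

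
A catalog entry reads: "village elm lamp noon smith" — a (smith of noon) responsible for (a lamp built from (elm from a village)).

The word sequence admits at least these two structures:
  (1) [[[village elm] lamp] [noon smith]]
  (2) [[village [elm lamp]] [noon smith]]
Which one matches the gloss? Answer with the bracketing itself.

[[[village elm] lamp] [noon smith]]

The paraphrase's head is the "smith" part ("noon smith"); its modifier is "village elm lamp".
That top-level split, carried through the inner groups, gives [[[village elm] lamp] [noon smith]].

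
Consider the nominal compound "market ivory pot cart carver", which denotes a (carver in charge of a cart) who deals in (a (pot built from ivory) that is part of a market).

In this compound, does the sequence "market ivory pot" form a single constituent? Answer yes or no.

yes

The paraphrase groups the words so that "market ivory pot" is one unit: it corresponds to a single parenthesized sub-phrase.
The full structure is [[market [ivory pot]] [cart carver]], in which [market ivory pot] is a constituent.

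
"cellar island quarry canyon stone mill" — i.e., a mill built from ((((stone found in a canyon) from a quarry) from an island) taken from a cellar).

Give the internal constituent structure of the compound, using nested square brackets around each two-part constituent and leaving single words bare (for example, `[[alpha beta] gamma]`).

[[cellar [island [quarry [canyon stone]]]] mill]

At the top level: head "mill"; modifier "cellar island quarry canyon stone".
"cellar island quarry canyon stone" → head "stone" (specifically "island quarry canyon stone"), modifier "cellar".
"island quarry canyon stone" → head "stone" (specifically "quarry canyon stone"), modifier "island".
"quarry canyon stone" → head "stone" (specifically "canyon stone"), modifier "quarry".
"canyon stone" → head "stone", modifier "canyon".
Putting it together: [[cellar [island [quarry [canyon stone]]]] mill].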